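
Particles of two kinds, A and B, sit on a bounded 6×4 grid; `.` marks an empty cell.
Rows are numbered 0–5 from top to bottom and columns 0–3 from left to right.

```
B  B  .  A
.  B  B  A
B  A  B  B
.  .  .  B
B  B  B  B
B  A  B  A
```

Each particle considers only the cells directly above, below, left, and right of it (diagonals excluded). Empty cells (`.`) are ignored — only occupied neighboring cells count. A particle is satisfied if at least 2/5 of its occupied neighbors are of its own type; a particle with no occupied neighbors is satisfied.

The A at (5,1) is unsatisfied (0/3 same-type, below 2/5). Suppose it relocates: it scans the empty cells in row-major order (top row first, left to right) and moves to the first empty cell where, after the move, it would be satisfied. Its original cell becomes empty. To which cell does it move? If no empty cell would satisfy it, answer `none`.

(3,1)

Vacating (5,1). Empty cells in order:
  (0,2): 1/3 same-type → still unsatisfied.
  (1,0): 0/3 same-type → still unsatisfied.
  (3,0): 0/2 same-type → still unsatisfied.
  (3,1): 1/2 same-type → satisfied — stop here.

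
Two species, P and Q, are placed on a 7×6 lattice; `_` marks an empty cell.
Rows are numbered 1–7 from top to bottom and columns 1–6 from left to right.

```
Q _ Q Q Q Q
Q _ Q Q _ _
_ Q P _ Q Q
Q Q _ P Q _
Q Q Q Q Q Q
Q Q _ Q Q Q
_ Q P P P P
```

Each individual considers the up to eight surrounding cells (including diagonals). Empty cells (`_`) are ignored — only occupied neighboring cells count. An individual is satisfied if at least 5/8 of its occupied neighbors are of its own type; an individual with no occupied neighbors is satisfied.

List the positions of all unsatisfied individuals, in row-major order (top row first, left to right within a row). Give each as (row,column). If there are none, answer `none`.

(1,1)Q 1/1 ✓
(1,3)Q 3/3 ✓
(1,4)Q 4/4 ✓
(1,5)Q 3/3 ✓
(1,6)Q 1/1 ✓
(2,1)Q 2/2 ✓
(2,3)Q 4/5 ✓
(2,4)Q 5/6 ✓
(3,2)Q 4/5 ✓
(3,3)P 1/5 ✗
(3,5)Q 3/4 ✓
(3,6)Q 2/2 ✓
(4,1)Q 4/4 ✓
(4,2)Q 5/6 ✓
(4,4)P 1/6 ✗
(4,5)Q 5/6 ✓
(5,1)Q 5/5 ✓
(5,2)Q 6/6 ✓
(5,3)Q 5/6 ✓
(5,4)Q 5/6 ✓
(5,5)Q 6/7 ✓
(5,6)Q 4/4 ✓
(6,1)Q 4/4 ✓
(6,2)Q 5/6 ✓
(6,4)Q 4/7 ✗
(6,5)Q 5/8 ✓
(6,6)Q 3/5 ✗
(7,2)Q 2/3 ✓
(7,3)P 1/4 ✗
(7,4)P 2/4 ✗
(7,5)P 2/5 ✗
(7,6)P 1/3 ✗

(3,3), (4,4), (6,4), (6,6), (7,3), (7,4), (7,5), (7,6)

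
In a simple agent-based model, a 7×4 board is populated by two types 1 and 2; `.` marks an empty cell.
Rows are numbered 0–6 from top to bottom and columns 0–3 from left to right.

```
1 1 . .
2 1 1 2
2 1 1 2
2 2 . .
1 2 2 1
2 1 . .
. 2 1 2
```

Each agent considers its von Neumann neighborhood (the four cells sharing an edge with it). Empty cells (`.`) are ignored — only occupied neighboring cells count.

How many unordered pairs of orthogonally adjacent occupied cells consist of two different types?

Scan each occupied cell's neighbors to the right and below so each pair is counted once.
From row 0: 1 unlike of 3 pairs (running 1/3).
From row 1: 2 unlike of 7 pairs (running 3/10).
From row 2: 3 unlike of 5 pairs (running 6/15).
From row 3: 1 unlike of 3 pairs (running 7/18).
From row 4: 4 unlike of 5 pairs (running 11/23).
From row 5: 2 unlike of 2 pairs (running 13/25).
From row 6: 2 unlike of 2 pairs (running 15/27).
Total adjacent occupied pairs: 27; unlike-type pairs: 15.

15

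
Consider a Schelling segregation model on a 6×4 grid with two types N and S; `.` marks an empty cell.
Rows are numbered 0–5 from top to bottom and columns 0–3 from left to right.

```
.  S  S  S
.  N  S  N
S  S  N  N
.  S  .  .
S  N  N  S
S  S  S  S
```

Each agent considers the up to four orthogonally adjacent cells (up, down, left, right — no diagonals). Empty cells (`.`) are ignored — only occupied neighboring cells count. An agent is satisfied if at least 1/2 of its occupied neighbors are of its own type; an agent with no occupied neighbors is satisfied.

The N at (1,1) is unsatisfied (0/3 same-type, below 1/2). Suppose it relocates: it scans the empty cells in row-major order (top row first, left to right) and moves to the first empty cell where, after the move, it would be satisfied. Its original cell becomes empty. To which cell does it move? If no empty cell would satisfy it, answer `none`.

Vacating (1,1). Empty cells in order:
  (0,0): 0/1 same-type → still unsatisfied.
  (1,0): 0/1 same-type → still unsatisfied.
  (3,0): 0/3 same-type → still unsatisfied.
  (3,2): 2/3 same-type → satisfied — stop here.

(3,2)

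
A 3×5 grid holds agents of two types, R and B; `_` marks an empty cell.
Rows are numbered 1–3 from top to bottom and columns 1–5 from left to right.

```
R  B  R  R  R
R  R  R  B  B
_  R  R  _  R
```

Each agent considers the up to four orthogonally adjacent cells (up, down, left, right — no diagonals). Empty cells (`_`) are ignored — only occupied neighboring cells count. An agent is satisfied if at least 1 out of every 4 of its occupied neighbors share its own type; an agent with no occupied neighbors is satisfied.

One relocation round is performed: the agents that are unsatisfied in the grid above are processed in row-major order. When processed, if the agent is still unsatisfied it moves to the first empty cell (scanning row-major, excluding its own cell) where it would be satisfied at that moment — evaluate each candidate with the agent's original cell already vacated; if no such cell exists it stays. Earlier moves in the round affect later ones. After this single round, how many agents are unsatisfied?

Initially unsatisfied (in order): (1,2), (3,5).
  (1,2) → (3,4).
  (3,5) → (1,2).
Resulting grid:
R R R R R
R R R B B
_ R R B _
All satisfied now.

0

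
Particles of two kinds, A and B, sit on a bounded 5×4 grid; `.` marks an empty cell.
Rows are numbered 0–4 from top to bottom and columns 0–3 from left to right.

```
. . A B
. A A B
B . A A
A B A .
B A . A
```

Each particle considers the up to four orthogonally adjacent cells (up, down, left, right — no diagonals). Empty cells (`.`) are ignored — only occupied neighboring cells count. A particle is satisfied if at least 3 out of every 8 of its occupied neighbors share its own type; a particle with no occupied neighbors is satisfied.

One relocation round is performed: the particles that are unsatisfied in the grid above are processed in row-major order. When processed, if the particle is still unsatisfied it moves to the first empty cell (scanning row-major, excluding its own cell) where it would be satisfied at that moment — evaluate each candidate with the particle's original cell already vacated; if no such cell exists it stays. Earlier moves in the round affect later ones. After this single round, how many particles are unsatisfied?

Initially unsatisfied (in order): (1,3), (2,0), (3,0), (3,1), (4,0), (4,1).
  (1,3) → (0,0).
  (2,0) → (1,0).
  (3,0) → (0,1).
  (3,1) → (2,0).
  (4,0) → (3,0).
  (4,1): now satisfied by earlier moves; stays.
Resulting grid:
B A A B
B A A .
B . A A
B . A .
. A . A
Unsatisfied now: (0,3).

1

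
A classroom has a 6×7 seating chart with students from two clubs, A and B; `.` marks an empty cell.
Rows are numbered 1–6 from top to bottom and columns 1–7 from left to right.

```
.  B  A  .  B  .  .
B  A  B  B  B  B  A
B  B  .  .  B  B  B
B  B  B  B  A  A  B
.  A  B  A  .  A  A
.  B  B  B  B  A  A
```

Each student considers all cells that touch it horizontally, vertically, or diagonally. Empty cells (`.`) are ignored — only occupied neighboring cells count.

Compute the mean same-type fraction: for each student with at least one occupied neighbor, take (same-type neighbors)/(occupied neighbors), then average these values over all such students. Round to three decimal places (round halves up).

Row 1: (1,2)B 2/4 · (1,3)A 1/4 · (1,5)B 3/3
Row 2: (2,1)B 3/4 · (2,2)A 1/6 · (2,3)B 3/5 · (2,4)B 4/5 · (2,5)B 5/5 · (2,6)B 5/6 · (2,7)A 0/3
Row 3: (3,1)B 4/5 · (3,2)B 6/7 · (3,5)B 5/7 · (3,6)B 5/8 · (3,7)B 3/5
Row 4: (4,1)B 3/4 · (4,2)B 5/6 · (4,3)B 4/6 · (4,4)B 3/5 · (4,5)A 3/6 · (4,6)A 3/7 · (4,7)B 2/5
Row 5: (5,2)A 0/6 · (5,3)B 6/8 · (5,4)A 1/7 · (5,6)A 5/7 · (5,7)A 4/5
Row 6: (6,2)B 2/3 · (6,3)B 3/5 · (6,4)B 3/4 · (6,5)B 1/4 · (6,6)A 3/4 · (6,7)A 3/3
Sum over 33 students: 2/4 + 1/4 + 3/3 + 3/4 + 1/6 + 3/5 + 4/5 + 5/5 + 5/6 + 0/3 + 4/5 + 6/7 + 5/7 + 5/8 + 3/5 + 3/4 + 5/6 + 4/6 + 3/5 + 3/6 + 3/7 + 2/5 + 0/6 + 6/8 + 1/7 + 5/7 + 4/5 + 2/3 + 3/5 + 3/4 + 1/4 + 3/4 + 3/3 = 16883/840; mean = 16883/840 ÷ 33 = 16883/27720 = 0.609054… → 0.609.

0.609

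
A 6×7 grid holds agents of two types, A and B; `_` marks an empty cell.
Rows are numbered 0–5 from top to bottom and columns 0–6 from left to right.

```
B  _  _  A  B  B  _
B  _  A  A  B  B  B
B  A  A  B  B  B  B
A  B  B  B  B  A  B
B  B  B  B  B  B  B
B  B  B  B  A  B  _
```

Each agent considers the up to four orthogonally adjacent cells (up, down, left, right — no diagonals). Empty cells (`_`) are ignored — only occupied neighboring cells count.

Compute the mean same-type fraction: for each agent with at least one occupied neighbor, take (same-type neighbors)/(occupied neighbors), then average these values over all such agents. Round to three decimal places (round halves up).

Row 0: (0,0)B 1/1 · (0,3)A 1/2 · (0,4)B 2/3 · (0,5)B 2/2
Row 1: (1,0)B 2/2 · (1,2)A 2/2 · (1,3)A 2/4 · (1,4)B 3/4 · (1,5)B 4/4 · (1,6)B 2/2
Row 2: (2,0)B 1/3 · (2,1)A 1/3 · (2,2)A 2/4 · (2,3)B 2/4 · (2,4)B 4/4 · (2,5)B 3/4 · (2,6)B 3/3
Row 3: (3,0)A 0/3 · (3,1)B 2/4 · (3,2)B 3/4 · (3,3)B 4/4 · (3,4)B 3/4 · (3,5)A 0/4 · (3,6)B 2/3
Row 4: (4,0)B 2/3 · (4,1)B 4/4 · (4,2)B 4/4 · (4,3)B 4/4 · (4,4)B 3/4 · (4,5)B 3/4 · (4,6)B 2/2
Row 5: (5,0)B 2/2 · (5,1)B 3/3 · (5,2)B 3/3 · (5,3)B 2/3 · (5,4)A 0/3 · (5,5)B 1/2
Sum over 37 agents: 1/1 + 1/2 + 2/3 + 2/2 + 2/2 + 2/2 + 2/4 + 3/4 + 4/4 + 2/2 + 1/3 + 1/3 + 2/4 + 2/4 + 4/4 + 3/4 + 3/3 + 0/3 + 2/4 + 3/4 + 4/4 + 3/4 + 0/4 + 2/3 + 2/3 + 4/4 + 4/4 + 4/4 + 3/4 + 3/4 + 2/2 + 2/2 + 3/3 + 3/3 + 2/3 + 0/3 + 1/2 = 161/6; mean = 161/6 ÷ 37 = 161/222 = 0.725225… → 0.725.

0.725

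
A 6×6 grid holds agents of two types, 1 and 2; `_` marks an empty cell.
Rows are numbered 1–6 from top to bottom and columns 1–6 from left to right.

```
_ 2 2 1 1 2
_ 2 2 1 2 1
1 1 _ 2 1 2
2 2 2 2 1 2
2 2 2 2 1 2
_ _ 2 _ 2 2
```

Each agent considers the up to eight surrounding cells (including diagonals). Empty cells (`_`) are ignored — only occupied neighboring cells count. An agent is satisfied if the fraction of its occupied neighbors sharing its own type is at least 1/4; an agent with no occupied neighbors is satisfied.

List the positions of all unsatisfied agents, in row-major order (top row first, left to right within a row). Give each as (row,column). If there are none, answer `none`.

Row 1: (1,2)2 3/3 satisfied · (1,3)2 3/5 satisfied · (1,4)1 2/5 satisfied · (1,5)1 3/5 satisfied · (1,6)2 1/3 satisfied
Row 2: (2,2)2 3/5 satisfied · (2,3)2 4/7 satisfied · (2,4)1 3/7 satisfied · (2,5)2 3/8 satisfied · (2,6)1 2/5 satisfied
Row 3: (3,1)1 1/4 satisfied · (3,2)1 1/6 not · (3,4)2 4/7 satisfied · (3,5)1 3/8 satisfied · (3,6)2 2/5 satisfied
Row 4: (4,1)2 3/5 satisfied · (4,2)2 5/7 satisfied · (4,3)2 6/7 satisfied · (4,4)2 4/7 satisfied · (4,5)1 2/8 satisfied · (4,6)2 2/5 satisfied
Row 5: (5,1)2 3/3 satisfied · (5,2)2 6/6 satisfied · (5,3)2 6/6 satisfied · (5,4)2 5/7 satisfied · (5,5)1 1/7 not · (5,6)2 3/5 satisfied
Row 6: (6,3)2 3/3 satisfied · (6,5)2 3/4 satisfied · (6,6)2 2/3 satisfied

(3,2), (5,5)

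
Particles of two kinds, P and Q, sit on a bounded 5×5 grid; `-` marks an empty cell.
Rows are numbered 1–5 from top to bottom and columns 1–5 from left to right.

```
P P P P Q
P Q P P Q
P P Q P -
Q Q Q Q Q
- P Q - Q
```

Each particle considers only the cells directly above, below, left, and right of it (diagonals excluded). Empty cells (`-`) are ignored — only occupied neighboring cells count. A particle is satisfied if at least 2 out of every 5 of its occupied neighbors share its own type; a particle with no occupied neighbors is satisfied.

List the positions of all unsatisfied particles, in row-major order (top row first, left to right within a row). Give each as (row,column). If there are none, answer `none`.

Row 1: (1,1)P 2/2 satisfied · (1,2)P 2/3 satisfied · (1,3)P 3/3 satisfied · (1,4)P 2/3 satisfied · (1,5)Q 1/2 satisfied
Row 2: (2,1)P 2/3 satisfied · (2,2)Q 0/4 not · (2,3)P 2/4 satisfied · (2,4)P 3/4 satisfied · (2,5)Q 1/2 satisfied
Row 3: (3,1)P 2/3 satisfied · (3,2)P 1/4 not · (3,3)Q 1/4 not · (3,4)P 1/3 not
Row 4: (4,1)Q 1/2 satisfied · (4,2)Q 2/4 satisfied · (4,3)Q 4/4 satisfied · (4,4)Q 2/3 satisfied · (4,5)Q 2/2 satisfied
Row 5: (5,2)P 0/2 not · (5,3)Q 1/2 satisfied · (5,5)Q 1/1 satisfied

(2,2), (3,2), (3,3), (3,4), (5,2)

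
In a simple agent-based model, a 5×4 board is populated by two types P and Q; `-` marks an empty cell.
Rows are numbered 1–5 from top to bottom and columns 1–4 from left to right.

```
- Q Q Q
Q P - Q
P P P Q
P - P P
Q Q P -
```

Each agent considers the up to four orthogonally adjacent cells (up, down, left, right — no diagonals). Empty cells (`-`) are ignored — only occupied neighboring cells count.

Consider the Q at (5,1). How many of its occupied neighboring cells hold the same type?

Occupied neighbors of (5,1): (4,1)=P, (5,2)=Q.
Same type (Q): 1 of 2.

1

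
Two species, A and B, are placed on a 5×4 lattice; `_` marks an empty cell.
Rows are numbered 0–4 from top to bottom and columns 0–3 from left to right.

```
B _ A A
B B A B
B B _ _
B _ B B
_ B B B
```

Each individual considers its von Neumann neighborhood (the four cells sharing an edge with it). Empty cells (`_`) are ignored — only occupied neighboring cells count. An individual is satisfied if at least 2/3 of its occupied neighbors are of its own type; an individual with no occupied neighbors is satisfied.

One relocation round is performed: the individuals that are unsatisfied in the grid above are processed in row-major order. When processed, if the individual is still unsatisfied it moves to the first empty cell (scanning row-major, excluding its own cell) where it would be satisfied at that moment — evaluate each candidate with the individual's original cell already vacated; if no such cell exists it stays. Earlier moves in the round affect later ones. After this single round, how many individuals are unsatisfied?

1

Initially unsatisfied (in order): (0,3), (1,2), (1,3).
  (0,3): no empty cell satisfies it; stays.
  (1,2): no empty cell satisfies it; stays.
  (1,3) → (0,1).
Resulting grid:
B B A A
B B A _
B B _ _
B _ B B
_ B B B
Unsatisfied now: (1,2).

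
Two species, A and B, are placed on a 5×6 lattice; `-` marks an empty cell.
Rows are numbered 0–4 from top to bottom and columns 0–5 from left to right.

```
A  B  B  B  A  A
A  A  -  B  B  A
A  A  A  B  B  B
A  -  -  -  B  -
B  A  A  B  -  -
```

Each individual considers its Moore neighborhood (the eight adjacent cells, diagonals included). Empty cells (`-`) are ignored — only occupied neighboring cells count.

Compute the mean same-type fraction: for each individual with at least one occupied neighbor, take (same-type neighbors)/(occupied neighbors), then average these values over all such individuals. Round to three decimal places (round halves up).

0.654

(0,0)A 2/3
(0,1)B 1/4
(0,2)B 3/4
(0,3)B 3/4
(0,4)A 2/5
(0,5)A 2/3
(1,0)A 4/5
(1,1)A 5/7
(1,3)B 5/7
(1,4)B 5/8
(1,5)A 2/5
(2,0)A 4/4
(2,1)A 5/5
(2,2)A 2/4
(2,3)B 4/5
(2,4)B 5/6
(2,5)B 3/4
(3,0)A 3/4
(3,4)B 4/4
(4,0)B 0/2
(4,1)A 2/3
(4,2)A 1/2
(4,3)B 1/2
Sum over 23 individuals: 2/3 + 1/4 + 3/4 + 3/4 + 2/5 + 2/3 + 4/5 + 5/7 + 5/7 + 5/8 + 2/5 + 4/4 + 5/5 + 2/4 + 4/5 + 5/6 + 3/4 + 3/4 + 4/4 + 0/2 + 2/3 + 1/2 + 1/2 = 12631/840; mean = 12631/840 ÷ 23 = 12631/19320 = 0.653778… → 0.654.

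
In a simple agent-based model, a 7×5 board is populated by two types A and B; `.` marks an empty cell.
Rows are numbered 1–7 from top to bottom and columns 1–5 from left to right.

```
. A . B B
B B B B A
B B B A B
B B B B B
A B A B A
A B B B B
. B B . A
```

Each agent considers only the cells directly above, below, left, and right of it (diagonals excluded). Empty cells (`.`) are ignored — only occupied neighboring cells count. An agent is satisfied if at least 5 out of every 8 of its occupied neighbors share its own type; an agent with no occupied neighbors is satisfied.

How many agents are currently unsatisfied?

14

Row 1: (1,2)A 0/1 ✗ · (1,4)B 2/2 ✓ · (1,5)B 1/2 ✗
Row 2: (2,1)B 2/2 ✓ · (2,2)B 3/4 ✓ · (2,3)B 3/3 ✓ · (2,4)B 2/4 ✗ · (2,5)A 0/3 ✗
Row 3: (3,1)B 3/3 ✓ · (3,2)B 4/4 ✓ · (3,3)B 3/4 ✓ · (3,4)A 0/4 ✗ · (3,5)B 1/3 ✗
Row 4: (4,1)B 2/3 ✓ · (4,2)B 4/4 ✓ · (4,3)B 3/4 ✓ · (4,4)B 3/4 ✓ · (4,5)B 2/3 ✓
Row 5: (5,1)A 1/3 ✗ · (5,2)B 2/4 ✗ · (5,3)A 0/4 ✗ · (5,4)B 2/4 ✗ · (5,5)A 0/3 ✗
Row 6: (6,1)A 1/2 ✗ · (6,2)B 3/4 ✓ · (6,3)B 3/4 ✓ · (6,4)B 3/3 ✓ · (6,5)B 1/3 ✗
Row 7: (7,2)B 2/2 ✓ · (7,3)B 2/2 ✓ · (7,5)A 0/1 ✗
Unsatisfied: (1,2), (1,5), (2,4), (2,5), (3,4), (3,5), (5,1), (5,2), (5,3), (5,4), (5,5), (6,1), (6,5), (7,5) — 14 in total.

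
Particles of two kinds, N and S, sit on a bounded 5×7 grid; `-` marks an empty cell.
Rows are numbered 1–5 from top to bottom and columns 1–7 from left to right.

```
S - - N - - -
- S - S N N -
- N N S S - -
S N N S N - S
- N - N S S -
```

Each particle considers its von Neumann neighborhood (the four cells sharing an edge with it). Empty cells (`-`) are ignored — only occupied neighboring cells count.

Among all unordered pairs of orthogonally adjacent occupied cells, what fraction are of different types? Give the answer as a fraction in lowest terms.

Scan each occupied cell's neighbors to the right and below so each pair is counted once.
From row 1: 1 unlike of 1 pairs (running 1/1).
From row 2: 3 unlike of 5 pairs (running 4/6).
From row 3: 2 unlike of 7 pairs (running 6/13).
From row 4: 5 unlike of 7 pairs (running 11/20).
From row 5: 1 unlike of 2 pairs (running 12/22).
Total adjacent occupied pairs: 22; unlike-type pairs: 12.
12/22 reduces to 6/11.

6/11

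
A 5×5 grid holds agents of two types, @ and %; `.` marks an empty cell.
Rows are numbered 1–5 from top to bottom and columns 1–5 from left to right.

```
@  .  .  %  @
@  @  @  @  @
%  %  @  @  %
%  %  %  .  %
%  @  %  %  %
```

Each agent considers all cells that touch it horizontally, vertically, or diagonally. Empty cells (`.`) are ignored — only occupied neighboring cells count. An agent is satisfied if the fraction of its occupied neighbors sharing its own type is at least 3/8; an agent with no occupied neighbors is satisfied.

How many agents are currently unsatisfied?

3

Row 1: (1,1)@ 2/2 ✓ · (1,4)% 0/4 ✗ · (1,5)@ 2/3 ✓
Row 2: (2,1)@ 2/4 ✓ · (2,2)@ 4/6 ✓ · (2,3)@ 4/6 ✓ · (2,4)@ 5/7 ✓ · (2,5)@ 3/5 ✓
Row 3: (3,1)% 3/5 ✓ · (3,2)% 4/8 ✓ · (3,3)@ 4/7 ✓ · (3,4)@ 4/7 ✓ · (3,5)% 1/4 ✗
Row 4: (4,1)% 4/5 ✓ · (4,2)% 6/8 ✓ · (4,3)% 4/7 ✓ · (4,5)% 3/4 ✓
Row 5: (5,1)% 2/3 ✓ · (5,2)@ 0/5 ✗ · (5,3)% 3/4 ✓ · (5,4)% 4/4 ✓ · (5,5)% 2/2 ✓
Unsatisfied: (1,4), (3,5), (5,2) — 3 in total.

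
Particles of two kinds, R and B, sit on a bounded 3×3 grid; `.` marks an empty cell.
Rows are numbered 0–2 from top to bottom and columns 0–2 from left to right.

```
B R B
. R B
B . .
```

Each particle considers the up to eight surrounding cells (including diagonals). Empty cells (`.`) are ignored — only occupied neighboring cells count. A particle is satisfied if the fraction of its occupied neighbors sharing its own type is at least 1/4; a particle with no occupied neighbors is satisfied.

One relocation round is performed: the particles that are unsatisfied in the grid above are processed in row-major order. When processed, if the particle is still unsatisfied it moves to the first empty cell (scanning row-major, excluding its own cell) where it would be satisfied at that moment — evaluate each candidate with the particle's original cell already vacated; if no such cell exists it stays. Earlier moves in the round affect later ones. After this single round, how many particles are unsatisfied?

Initially unsatisfied (in order): (0,0), (1,1), (2,0).
  (0,0) → (1,0).
  (1,1) → (0,0).
  (2,0): now satisfied by earlier moves; stays.
Resulting grid:
R R B
B . B
B . .
All satisfied now.

0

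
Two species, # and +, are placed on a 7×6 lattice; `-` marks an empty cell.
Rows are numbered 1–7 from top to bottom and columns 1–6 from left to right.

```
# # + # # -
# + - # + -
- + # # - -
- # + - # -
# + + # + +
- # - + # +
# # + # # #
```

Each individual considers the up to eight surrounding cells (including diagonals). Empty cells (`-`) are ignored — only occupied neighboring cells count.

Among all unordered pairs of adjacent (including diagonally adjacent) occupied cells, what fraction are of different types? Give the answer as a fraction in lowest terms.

Scan each occupied cell's neighbors to the right and below (and the two forward diagonals) so each pair is counted once.
Row 1: #(1,1)–#(1,2)= #(1,1)–#(2,1)= #(1,1)–+(2,2)≠ #(1,2)–+(1,3)≠ #(1,2)–+(2,2)≠ #(1,2)–#(2,1)= +(1,3)–#(1,4)≠ +(1,3)–#(2,4)≠ +(1,3)–+(2,2)= #(1,4)–#(1,5)= #(1,4)–#(2,4)= #(1,4)–+(2,5)≠ #(1,5)–+(2,5)≠ #(1,5)–#(2,4)=  → 7/14 unlike.
Row 2: #(2,1)–+(2,2)≠ #(2,1)–+(3,2)≠ +(2,2)–+(3,2)= +(2,2)–#(3,3)≠ #(2,4)–+(2,5)≠ #(2,4)–#(3,4)= #(2,4)–#(3,3)= +(2,5)–#(3,4)≠  → 5/8 unlike.
Row 3: +(3,2)–#(3,3)≠ +(3,2)–#(4,2)≠ +(3,2)–+(4,3)= #(3,3)–#(3,4)= #(3,3)–+(4,3)≠ #(3,3)–#(4,2)= #(3,4)–#(4,5)= #(3,4)–+(4,3)≠  → 4/8 unlike.
Row 4: #(4,2)–+(4,3)≠ #(4,2)–+(5,2)≠ #(4,2)–+(5,3)≠ #(4,2)–#(5,1)= +(4,3)–+(5,3)= +(4,3)–#(5,4)≠ +(4,3)–+(5,2)= #(4,5)–+(5,5)≠ #(4,5)–+(5,6)≠ #(4,5)–#(5,4)=  → 6/10 unlike.
Row 5: #(5,1)–+(5,2)≠ #(5,1)–#(6,2)= +(5,2)–+(5,3)= +(5,2)–#(6,2)≠ +(5,3)–#(5,4)≠ +(5,3)–+(6,4)= +(5,3)–#(6,2)≠ #(5,4)–+(5,5)≠ #(5,4)–+(6,4)≠ #(5,4)–#(6,5)= +(5,5)–+(5,6)= +(5,5)–#(6,5)≠ +(5,5)–+(6,6)= +(5,5)–+(6,4)= +(5,6)–+(6,6)= +(5,6)–#(6,5)≠  → 8/16 unlike.
Row 6: #(6,2)–#(7,2)= #(6,2)–+(7,3)≠ #(6,2)–#(7,1)= +(6,4)–#(6,5)≠ +(6,4)–#(7,4)≠ +(6,4)–#(7,5)≠ +(6,4)–+(7,3)= #(6,5)–+(6,6)≠ #(6,5)–#(7,5)= #(6,5)–#(7,6)= #(6,5)–#(7,4)= +(6,6)–#(7,6)≠ +(6,6)–#(7,5)≠  → 7/13 unlike.
Row 7: #(7,1)–#(7,2)= #(7,2)–+(7,3)≠ +(7,3)–#(7,4)≠ #(7,4)–#(7,5)= #(7,5)–#(7,6)=  → 2/5 unlike.
Total adjacent occupied pairs: 74; unlike-type pairs: 39.
39/74 is already in lowest terms.

39/74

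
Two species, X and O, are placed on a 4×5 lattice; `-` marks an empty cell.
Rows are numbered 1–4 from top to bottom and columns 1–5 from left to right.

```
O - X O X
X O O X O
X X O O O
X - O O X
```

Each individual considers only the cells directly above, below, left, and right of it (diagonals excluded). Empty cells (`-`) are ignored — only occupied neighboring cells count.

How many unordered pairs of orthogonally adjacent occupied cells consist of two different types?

Scan each occupied cell's neighbors to the right and below so each pair is counted once.
Row 1: O(1,1)–X(2,1)≠ X(1,3)–O(1,4)≠ X(1,3)–O(2,3)≠ O(1,4)–X(1,5)≠ O(1,4)–X(2,4)≠ X(1,5)–O(2,5)≠  → 6/6 unlike.
Row 2: X(2,1)–O(2,2)≠ X(2,1)–X(3,1)= O(2,2)–O(2,3)= O(2,2)–X(3,2)≠ O(2,3)–X(2,4)≠ O(2,3)–O(3,3)= X(2,4)–O(2,5)≠ X(2,4)–O(3,4)≠ O(2,5)–O(3,5)=  → 5/9 unlike.
Row 3: X(3,1)–X(3,2)= X(3,1)–X(4,1)= X(3,2)–O(3,3)≠ O(3,3)–O(3,4)= O(3,3)–O(4,3)= O(3,4)–O(3,5)= O(3,4)–O(4,4)= O(3,5)–X(4,5)≠  → 2/8 unlike.
Row 4: O(4,3)–O(4,4)= O(4,4)–X(4,5)≠  → 1/2 unlike.
Total adjacent occupied pairs: 25; unlike-type pairs: 14.

14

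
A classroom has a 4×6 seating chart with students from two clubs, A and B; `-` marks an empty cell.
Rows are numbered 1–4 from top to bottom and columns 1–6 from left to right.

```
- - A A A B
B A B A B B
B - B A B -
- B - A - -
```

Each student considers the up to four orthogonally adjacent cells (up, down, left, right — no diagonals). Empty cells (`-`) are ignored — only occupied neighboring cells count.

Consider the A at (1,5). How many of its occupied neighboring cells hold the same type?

Occupied neighbors of (1,5): (2,5)=B, (1,4)=A, (1,6)=B.
Same type (A): 1 of 3.

1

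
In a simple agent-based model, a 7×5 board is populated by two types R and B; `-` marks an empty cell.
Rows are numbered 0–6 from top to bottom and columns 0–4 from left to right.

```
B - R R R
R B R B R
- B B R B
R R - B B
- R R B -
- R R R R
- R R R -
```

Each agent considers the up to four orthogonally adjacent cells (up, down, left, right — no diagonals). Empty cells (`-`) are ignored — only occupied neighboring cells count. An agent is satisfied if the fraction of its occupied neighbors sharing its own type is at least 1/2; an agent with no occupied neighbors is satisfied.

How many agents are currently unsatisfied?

Row 0: (0,0)B 0/1 not · (0,2)R 2/2 satisfied · (0,3)R 2/3 satisfied · (0,4)R 2/2 satisfied
Row 1: (1,0)R 0/2 not · (1,1)B 1/3 not · (1,2)R 1/4 not · (1,3)B 0/4 not · (1,4)R 1/3 not
Row 2: (2,1)B 2/3 satisfied · (2,2)B 1/3 not · (2,3)R 0/4 not · (2,4)B 1/3 not
Row 3: (3,0)R 1/1 satisfied · (3,1)R 2/3 satisfied · (3,3)B 2/3 satisfied · (3,4)B 2/2 satisfied
Row 4: (4,1)R 3/3 satisfied · (4,2)R 2/3 satisfied · (4,3)B 1/3 not
Row 5: (5,1)R 3/3 satisfied · (5,2)R 4/4 satisfied · (5,3)R 3/4 satisfied · (5,4)R 1/1 satisfied
Row 6: (6,1)R 2/2 satisfied · (6,2)R 3/3 satisfied · (6,3)R 2/2 satisfied
Unsatisfied: (0,0), (1,0), (1,1), (1,2), (1,3), (1,4), (2,2), (2,3), (2,4), (4,3) — 10 in total.

10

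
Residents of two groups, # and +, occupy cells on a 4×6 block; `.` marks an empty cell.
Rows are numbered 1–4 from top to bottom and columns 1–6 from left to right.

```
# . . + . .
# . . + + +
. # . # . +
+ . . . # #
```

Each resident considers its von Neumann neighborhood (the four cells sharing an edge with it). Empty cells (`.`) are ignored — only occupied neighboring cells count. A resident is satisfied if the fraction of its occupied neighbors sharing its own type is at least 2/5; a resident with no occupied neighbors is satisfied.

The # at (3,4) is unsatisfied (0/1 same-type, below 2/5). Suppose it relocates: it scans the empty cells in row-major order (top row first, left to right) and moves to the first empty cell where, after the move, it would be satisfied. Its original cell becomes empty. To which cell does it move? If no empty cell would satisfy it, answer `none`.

(1,2)

Vacating (3,4). Empty cells in order:
  (1,2): 1/1 same-type → satisfied — stop here.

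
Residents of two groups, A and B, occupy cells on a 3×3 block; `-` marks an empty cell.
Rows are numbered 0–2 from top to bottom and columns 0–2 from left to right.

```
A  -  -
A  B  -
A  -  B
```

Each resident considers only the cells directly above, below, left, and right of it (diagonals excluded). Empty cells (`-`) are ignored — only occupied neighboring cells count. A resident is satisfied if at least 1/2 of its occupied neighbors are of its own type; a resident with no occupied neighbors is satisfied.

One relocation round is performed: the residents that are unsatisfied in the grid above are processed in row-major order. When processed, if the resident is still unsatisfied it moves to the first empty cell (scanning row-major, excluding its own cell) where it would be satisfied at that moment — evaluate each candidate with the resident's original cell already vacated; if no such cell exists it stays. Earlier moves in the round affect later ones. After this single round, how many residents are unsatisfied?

0

Initially unsatisfied (in order): (1,1).
  (1,1) → (0,2).
Resulting grid:
A - B
A - -
A - B
All satisfied now.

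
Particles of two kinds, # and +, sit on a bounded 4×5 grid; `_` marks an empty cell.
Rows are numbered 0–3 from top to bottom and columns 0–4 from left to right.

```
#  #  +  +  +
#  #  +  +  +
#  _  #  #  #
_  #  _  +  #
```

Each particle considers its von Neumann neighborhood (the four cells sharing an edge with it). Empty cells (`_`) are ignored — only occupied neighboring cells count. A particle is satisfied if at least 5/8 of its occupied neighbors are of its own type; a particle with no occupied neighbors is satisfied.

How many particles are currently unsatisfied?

Row 0: (0,0)# 2/2 ✓ · (0,1)# 2/3 ✓ · (0,2)+ 2/3 ✓ · (0,3)+ 3/3 ✓ · (0,4)+ 2/2 ✓
Row 1: (1,0)# 3/3 ✓ · (1,1)# 2/3 ✓ · (1,2)+ 2/4 ✗ · (1,3)+ 3/4 ✓ · (1,4)+ 2/3 ✓
Row 2: (2,0)# 1/1 ✓ · (2,2)# 1/2 ✗ · (2,3)# 2/4 ✗ · (2,4)# 2/3 ✓
Row 3: (3,1)# 0/0 ✓ · (3,3)+ 0/2 ✗ · (3,4)# 1/2 ✗
Unsatisfied: (1,2), (2,2), (2,3), (3,3), (3,4) — 5 in total.

5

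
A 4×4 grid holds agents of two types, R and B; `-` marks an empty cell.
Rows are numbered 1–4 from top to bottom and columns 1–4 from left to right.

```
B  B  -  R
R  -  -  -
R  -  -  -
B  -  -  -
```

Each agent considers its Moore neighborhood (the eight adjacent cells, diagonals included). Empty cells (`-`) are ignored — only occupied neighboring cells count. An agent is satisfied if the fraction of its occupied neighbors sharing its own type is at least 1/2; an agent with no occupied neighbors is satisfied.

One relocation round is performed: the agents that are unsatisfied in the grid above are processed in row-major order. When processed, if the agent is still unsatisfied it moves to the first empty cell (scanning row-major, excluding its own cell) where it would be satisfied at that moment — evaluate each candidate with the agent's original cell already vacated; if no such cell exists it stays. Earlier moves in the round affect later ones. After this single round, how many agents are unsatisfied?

1

Initially unsatisfied (in order): (2,1), (4,1).
  (2,1) → (1,3).
  (4,1) → (2,1).
Resulting grid:
B B R R
B - - -
R - - -
- - - -
Unsatisfied now: (3,1).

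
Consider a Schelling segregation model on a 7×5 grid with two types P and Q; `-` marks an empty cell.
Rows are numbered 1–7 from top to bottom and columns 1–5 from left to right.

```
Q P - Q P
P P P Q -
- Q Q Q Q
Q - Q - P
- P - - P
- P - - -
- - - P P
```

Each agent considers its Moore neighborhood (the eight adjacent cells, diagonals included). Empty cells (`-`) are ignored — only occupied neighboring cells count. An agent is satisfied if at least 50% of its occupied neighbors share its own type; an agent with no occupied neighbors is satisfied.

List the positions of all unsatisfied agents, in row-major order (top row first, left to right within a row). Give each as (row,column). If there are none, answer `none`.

(1,1)Q 0/3 unhappy
(1,2)P 3/4 ok
(1,4)Q 1/3 unhappy
(1,5)P 0/2 unhappy
(2,1)P 2/4 ok
(2,2)P 3/6 ok
(2,3)P 2/7 unhappy
(2,4)Q 4/6 ok
(3,2)Q 3/6 ok
(3,3)Q 4/6 ok
(3,4)Q 4/6 ok
(3,5)Q 2/3 ok
(4,1)Q 1/2 ok
(4,3)Q 3/4 ok
(4,5)P 1/3 unhappy
(5,2)P 1/3 unhappy
(5,5)P 1/1 ok
(6,2)P 1/1 ok
(7,4)P 1/1 ok
(7,5)P 1/1 ok

(1,1), (1,4), (1,5), (2,3), (4,5), (5,2)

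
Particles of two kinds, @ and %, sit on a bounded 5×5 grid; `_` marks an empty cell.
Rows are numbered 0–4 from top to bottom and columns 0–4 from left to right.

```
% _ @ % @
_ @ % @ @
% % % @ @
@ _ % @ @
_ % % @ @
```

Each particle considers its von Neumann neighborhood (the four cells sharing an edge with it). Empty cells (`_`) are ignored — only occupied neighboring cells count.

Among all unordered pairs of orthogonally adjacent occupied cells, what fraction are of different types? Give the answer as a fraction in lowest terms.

11/28

Scan each occupied cell's neighbors to the right and below so each pair is counted once.
Row 0: @(0,2)–%(0,3)≠ @(0,2)–%(1,2)≠ %(0,3)–@(0,4)≠ %(0,3)–@(1,3)≠ @(0,4)–@(1,4)=  → 4/5 unlike.
Row 1: @(1,1)–%(1,2)≠ @(1,1)–%(2,1)≠ %(1,2)–@(1,3)≠ %(1,2)–%(2,2)= @(1,3)–@(1,4)= @(1,3)–@(2,3)= @(1,4)–@(2,4)=  → 3/7 unlike.
Row 2: %(2,0)–%(2,1)= %(2,0)–@(3,0)≠ %(2,1)–%(2,2)= %(2,2)–@(2,3)≠ %(2,2)–%(3,2)= @(2,3)–@(2,4)= @(2,3)–@(3,3)= @(2,4)–@(3,4)=  → 2/8 unlike.
Row 3: %(3,2)–@(3,3)≠ %(3,2)–%(4,2)= @(3,3)–@(3,4)= @(3,3)–@(4,3)= @(3,4)–@(4,4)=  → 1/5 unlike.
Row 4: %(4,1)–%(4,2)= %(4,2)–@(4,3)≠ @(4,3)–@(4,4)=  → 1/3 unlike.
Total adjacent occupied pairs: 28; unlike-type pairs: 11.
11/28 is already in lowest terms.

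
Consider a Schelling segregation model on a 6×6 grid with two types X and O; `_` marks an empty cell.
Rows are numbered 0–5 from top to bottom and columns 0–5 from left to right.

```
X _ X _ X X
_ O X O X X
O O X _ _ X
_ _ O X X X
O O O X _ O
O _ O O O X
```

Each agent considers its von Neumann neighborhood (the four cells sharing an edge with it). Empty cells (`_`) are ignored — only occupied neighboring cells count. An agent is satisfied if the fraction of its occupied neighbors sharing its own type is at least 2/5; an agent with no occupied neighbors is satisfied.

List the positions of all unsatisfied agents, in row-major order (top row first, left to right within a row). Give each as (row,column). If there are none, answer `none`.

(1,3), (2,2), (3,2), (4,3), (4,5), (5,5)

(0,0)X 0/0 satisfied
(0,2)X 1/1 satisfied
(0,4)X 2/2 satisfied
(0,5)X 2/2 satisfied
(1,1)O 1/2 satisfied
(1,2)X 2/4 satisfied
(1,3)O 0/2 not
(1,4)X 2/3 satisfied
(1,5)X 3/3 satisfied
(2,0)O 1/1 satisfied
(2,1)O 2/3 satisfied
(2,2)X 1/3 not
(2,5)X 2/2 satisfied
(3,2)O 1/3 not
(3,3)X 2/3 satisfied
(3,4)X 2/2 satisfied
(3,5)X 2/3 satisfied
(4,0)O 2/2 satisfied
(4,1)O 2/2 satisfied
(4,2)O 3/4 satisfied
(4,3)X 1/3 not
(4,5)O 0/2 not
(5,0)O 1/1 satisfied
(5,2)O 2/2 satisfied
(5,3)O 2/3 satisfied
(5,4)O 1/2 satisfied
(5,5)X 0/2 not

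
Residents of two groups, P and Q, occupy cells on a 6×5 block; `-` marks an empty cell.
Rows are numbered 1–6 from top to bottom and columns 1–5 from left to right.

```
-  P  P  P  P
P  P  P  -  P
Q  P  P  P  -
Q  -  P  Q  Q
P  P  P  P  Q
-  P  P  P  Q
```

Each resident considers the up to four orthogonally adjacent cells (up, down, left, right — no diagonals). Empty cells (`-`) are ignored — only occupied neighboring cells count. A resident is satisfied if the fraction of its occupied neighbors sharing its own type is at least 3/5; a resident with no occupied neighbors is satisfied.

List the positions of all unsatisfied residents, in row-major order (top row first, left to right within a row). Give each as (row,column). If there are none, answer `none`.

(2,1), (3,1), (3,4), (4,1), (4,4), (5,1), (5,4), (6,5)

Row 1: (1,2)P 2/2 satisfied · (1,3)P 3/3 satisfied · (1,4)P 2/2 satisfied · (1,5)P 2/2 satisfied
Row 2: (2,1)P 1/2 not · (2,2)P 4/4 satisfied · (2,3)P 3/3 satisfied · (2,5)P 1/1 satisfied
Row 3: (3,1)Q 1/3 not · (3,2)P 2/3 satisfied · (3,3)P 4/4 satisfied · (3,4)P 1/2 not
Row 4: (4,1)Q 1/2 not · (4,3)P 2/3 satisfied · (4,4)Q 1/4 not · (4,5)Q 2/2 satisfied
Row 5: (5,1)P 1/2 not · (5,2)P 3/3 satisfied · (5,3)P 4/4 satisfied · (5,4)P 2/4 not · (5,5)Q 2/3 satisfied
Row 6: (6,2)P 2/2 satisfied · (6,3)P 3/3 satisfied · (6,4)P 2/3 satisfied · (6,5)Q 1/2 not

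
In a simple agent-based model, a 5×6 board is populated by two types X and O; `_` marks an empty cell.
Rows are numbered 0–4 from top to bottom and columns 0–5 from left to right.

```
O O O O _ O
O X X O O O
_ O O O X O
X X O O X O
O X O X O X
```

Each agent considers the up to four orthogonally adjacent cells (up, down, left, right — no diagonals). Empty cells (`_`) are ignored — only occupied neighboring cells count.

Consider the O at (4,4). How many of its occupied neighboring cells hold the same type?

Occupied neighbors of (4,4): (3,4)=X, (4,3)=X, (4,5)=X.
Same type (O): 0 of 3.

0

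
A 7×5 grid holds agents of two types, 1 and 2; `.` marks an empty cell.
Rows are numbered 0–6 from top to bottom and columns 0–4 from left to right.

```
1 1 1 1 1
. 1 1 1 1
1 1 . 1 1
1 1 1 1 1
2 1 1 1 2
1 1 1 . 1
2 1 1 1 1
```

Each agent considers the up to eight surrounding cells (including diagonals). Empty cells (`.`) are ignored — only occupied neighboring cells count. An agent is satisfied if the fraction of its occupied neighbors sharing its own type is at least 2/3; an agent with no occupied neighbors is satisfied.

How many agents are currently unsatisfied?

4

(0,0)1 2/2 ok
(0,1)1 4/4 ok
(0,2)1 5/5 ok
(0,3)1 5/5 ok
(0,4)1 3/3 ok
(1,1)1 6/6 ok
(1,2)1 7/7 ok
(1,3)1 7/7 ok
(1,4)1 5/5 ok
(2,0)1 4/4 ok
(2,1)1 6/6 ok
(2,3)1 7/7 ok
(2,4)1 5/5 ok
(3,0)1 4/5 ok
(3,1)1 6/7 ok
(3,2)1 7/7 ok
(3,3)1 6/7 ok
(3,4)1 4/5 ok
(4,0)2 0/5 unhappy
(4,1)1 7/8 ok
(4,2)1 7/7 ok
(4,3)1 6/7 ok
(4,4)2 0/4 unhappy
(5,0)1 3/5 unhappy
(5,1)1 6/8 ok
(5,2)1 7/7 ok
(5,4)1 3/4 ok
(6,0)2 0/3 unhappy
(6,1)1 4/5 ok
(6,2)1 4/4 ok
(6,3)1 4/4 ok
(6,4)1 2/2 ok
Unsatisfied: (4,0), (4,4), (5,0), (6,0) — 4 in total.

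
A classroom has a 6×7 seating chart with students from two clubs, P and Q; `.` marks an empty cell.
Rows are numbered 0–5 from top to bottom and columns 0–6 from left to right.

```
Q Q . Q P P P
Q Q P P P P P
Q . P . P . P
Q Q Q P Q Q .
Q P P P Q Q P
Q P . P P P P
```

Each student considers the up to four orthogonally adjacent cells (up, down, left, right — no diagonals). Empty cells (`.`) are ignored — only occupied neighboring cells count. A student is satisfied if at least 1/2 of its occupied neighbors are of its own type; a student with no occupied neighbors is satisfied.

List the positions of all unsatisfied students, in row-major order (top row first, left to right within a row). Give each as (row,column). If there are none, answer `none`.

(0,3), (3,2), (3,3)

(0,0)Q 2/2 satisfied
(0,1)Q 2/2 satisfied
(0,3)Q 0/2 not
(0,4)P 2/3 satisfied
(0,5)P 3/3 satisfied
(0,6)P 2/2 satisfied
(1,0)Q 3/3 satisfied
(1,1)Q 2/3 satisfied
(1,2)P 2/3 satisfied
(1,3)P 2/3 satisfied
(1,4)P 4/4 satisfied
(1,5)P 3/3 satisfied
(1,6)P 3/3 satisfied
(2,0)Q 2/2 satisfied
(2,2)P 1/2 satisfied
(2,4)P 1/2 satisfied
(2,6)P 1/1 satisfied
(3,0)Q 3/3 satisfied
(3,1)Q 2/3 satisfied
(3,2)Q 1/4 not
(3,3)P 1/3 not
(3,4)Q 2/4 satisfied
(3,5)Q 2/2 satisfied
(4,0)Q 2/3 satisfied
(4,1)P 2/4 satisfied
(4,2)P 2/3 satisfied
(4,3)P 3/4 satisfied
(4,4)Q 2/4 satisfied
(4,5)Q 2/4 satisfied
(4,6)P 1/2 satisfied
(5,0)Q 1/2 satisfied
(5,1)P 1/2 satisfied
(5,3)P 2/2 satisfied
(5,4)P 2/3 satisfied
(5,5)P 2/3 satisfied
(5,6)P 2/2 satisfied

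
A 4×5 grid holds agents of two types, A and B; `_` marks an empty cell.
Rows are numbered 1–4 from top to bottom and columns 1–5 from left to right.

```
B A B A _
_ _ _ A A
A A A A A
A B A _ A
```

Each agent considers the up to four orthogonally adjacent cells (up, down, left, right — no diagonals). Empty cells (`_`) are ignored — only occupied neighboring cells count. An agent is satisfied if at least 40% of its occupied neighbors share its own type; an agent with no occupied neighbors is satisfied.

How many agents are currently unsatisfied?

4

Row 1: (1,1)B 0/1 not · (1,2)A 0/2 not · (1,3)B 0/2 not · (1,4)A 1/2 satisfied
Row 2: (2,4)A 3/3 satisfied · (2,5)A 2/2 satisfied
Row 3: (3,1)A 2/2 satisfied · (3,2)A 2/3 satisfied · (3,3)A 3/3 satisfied · (3,4)A 3/3 satisfied · (3,5)A 3/3 satisfied
Row 4: (4,1)A 1/2 satisfied · (4,2)B 0/3 not · (4,3)A 1/2 satisfied · (4,5)A 1/1 satisfied
Unsatisfied: (1,1), (1,2), (1,3), (4,2) — 4 in total.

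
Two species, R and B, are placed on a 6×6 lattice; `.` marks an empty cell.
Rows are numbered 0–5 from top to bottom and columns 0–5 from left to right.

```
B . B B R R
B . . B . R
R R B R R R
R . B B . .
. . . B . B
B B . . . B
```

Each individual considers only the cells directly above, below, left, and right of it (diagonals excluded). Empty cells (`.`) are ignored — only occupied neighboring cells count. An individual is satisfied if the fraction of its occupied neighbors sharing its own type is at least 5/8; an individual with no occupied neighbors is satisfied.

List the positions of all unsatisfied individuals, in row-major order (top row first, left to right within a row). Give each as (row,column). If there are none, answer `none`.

(0,0)B 1/1 ✓
(0,2)B 1/1 ✓
(0,3)B 2/3 ✓
(0,4)R 1/2 ✗
(0,5)R 2/2 ✓
(1,0)B 1/2 ✗
(1,3)B 1/2 ✗
(1,5)R 2/2 ✓
(2,0)R 2/3 ✓
(2,1)R 1/2 ✗
(2,2)B 1/3 ✗
(2,3)R 1/4 ✗
(2,4)R 2/2 ✓
(2,5)R 2/2 ✓
(3,0)R 1/1 ✓
(3,2)B 2/2 ✓
(3,3)B 2/3 ✓
(4,3)B 1/1 ✓
(4,5)B 1/1 ✓
(5,0)B 1/1 ✓
(5,1)B 1/1 ✓
(5,5)B 1/1 ✓

(0,4), (1,0), (1,3), (2,1), (2,2), (2,3)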